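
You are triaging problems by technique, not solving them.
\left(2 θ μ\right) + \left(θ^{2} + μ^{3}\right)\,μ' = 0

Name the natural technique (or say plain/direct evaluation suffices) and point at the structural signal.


Verdict: the exact-equation method — equality of cross partials is the green light — assemble the potential function term by term.


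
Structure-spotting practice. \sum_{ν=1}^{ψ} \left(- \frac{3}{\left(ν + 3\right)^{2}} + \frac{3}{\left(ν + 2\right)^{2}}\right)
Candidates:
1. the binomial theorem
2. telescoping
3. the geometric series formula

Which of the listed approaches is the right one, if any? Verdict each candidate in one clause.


Verdict: telescoping — the piece each term subtracts is \frac{3}{\left(ν + 2\right)^{2}} advanced by one index, and it reappears with a plus sign leading the following term — the sum collapses to its boundary terms.
- the binomial theorem: no binomial coefficients pair with matched powers.
- telescoping: applies; the problem has the shape this method handles.
- the geometric series formula — there is no constant term-to-term ratio.


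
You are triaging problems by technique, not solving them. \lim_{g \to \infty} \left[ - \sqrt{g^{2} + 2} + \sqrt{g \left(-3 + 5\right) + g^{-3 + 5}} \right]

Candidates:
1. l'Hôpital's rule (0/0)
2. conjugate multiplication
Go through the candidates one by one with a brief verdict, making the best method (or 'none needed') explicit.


Method: conjugate multiplication — the difference \sqrt{g \left(-3 + 5\right) + g^{-3 + 5}} - \sqrt{g^{2} + 2} is an ∞ − ∞ stalemate; its conjugate partner breaks the tie.
- l'Hôpital's rule (0/0): the expression is a difference driving to ∞ − ∞, not a 0/0 quotient — there is no ratio for the rule to differentiate.
- conjugate multiplication — applicable, and directly so.


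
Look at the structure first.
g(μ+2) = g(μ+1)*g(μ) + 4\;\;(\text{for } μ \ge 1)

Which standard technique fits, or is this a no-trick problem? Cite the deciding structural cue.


Verdict: no special technique — the update rule curves (it is not linear in the unknown sequence), so no superposition-based closed form attaches — iterate or study it directly.


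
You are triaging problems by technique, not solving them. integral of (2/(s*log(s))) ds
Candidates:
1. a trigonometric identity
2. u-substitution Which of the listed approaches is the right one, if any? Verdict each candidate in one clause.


Diagnosis: u-substitution — read it as f(log(s)) times a constant multiple of d(log(s)): one substitution, u = log(s), finishes it.
- a trigonometric identity: no sine or cosine appears, so there is nothing for a trigonometric identity to act on.
- u-substitution — yes — fits the structure here.


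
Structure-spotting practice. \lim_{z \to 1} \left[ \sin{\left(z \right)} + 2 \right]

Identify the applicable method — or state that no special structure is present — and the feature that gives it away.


Best approach: no special technique — no zero denominators, no indeterminate clash at 1 — substitute and read off the value.


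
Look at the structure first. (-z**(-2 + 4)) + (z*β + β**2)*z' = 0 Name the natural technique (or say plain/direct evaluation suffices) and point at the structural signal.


Best approach: the homogeneous substitution — solved for the derivative, the right side is unchanged under scaling β and z together — it depends only on the ratio z/β, so substitute a single ratio variable. Suitably rearranged — at times with the variables' roles exchanged — this doubles as a Bernoulli equation; the homogeneous reading needs no such setup.


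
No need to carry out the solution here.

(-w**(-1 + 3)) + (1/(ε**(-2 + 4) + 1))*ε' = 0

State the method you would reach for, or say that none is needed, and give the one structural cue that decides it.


Method: separation of variables — separating collects all ε-dependence with the derivative and leaves all w-dependence opposite: variables separate. The equation is exact as it stands too — a potential function exists — though separation reads the split structure directly.


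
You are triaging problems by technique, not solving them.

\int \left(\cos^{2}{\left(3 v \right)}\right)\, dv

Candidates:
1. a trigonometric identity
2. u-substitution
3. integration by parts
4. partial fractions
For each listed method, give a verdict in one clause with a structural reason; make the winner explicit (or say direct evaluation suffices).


Method: a trigonometric identity — an even power like \cos^{2}{\left(3 v \right)} flattens under the half-angle identity into first-degree cosines you can integrate directly.
- a trigonometric identity: yes — fits the structure here.
- u-substitution — no subexpression of the integrand pairs with its own derivative as a factor — individual terms may offer their own substitutions, but any change of variable covering the whole integral would have to be constructed from outside the expression.
- integration by parts — not the natural route: no polynomial-kernel product appears — a recursive parts reduction of the trigonometric product exists, but the identity rewrite is direct.
- partial fractions — the expression is not a ratio of polynomials that decomposes further.


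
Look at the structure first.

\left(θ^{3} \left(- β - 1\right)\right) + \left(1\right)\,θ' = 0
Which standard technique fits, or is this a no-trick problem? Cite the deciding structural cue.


Verdict: separation of variables — one side of the product carries the independent variable, the other the unknown — the textbook separation shape.


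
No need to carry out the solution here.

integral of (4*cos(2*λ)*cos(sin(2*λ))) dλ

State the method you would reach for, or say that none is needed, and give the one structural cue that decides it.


Verdict: u-substitution — gathered as a product, the integrand carries the factor 4*cos(2*λ) — up to a constant, the derivative of the inner expression sin(2*λ) — so u = sin(2*λ) collapses the integral.


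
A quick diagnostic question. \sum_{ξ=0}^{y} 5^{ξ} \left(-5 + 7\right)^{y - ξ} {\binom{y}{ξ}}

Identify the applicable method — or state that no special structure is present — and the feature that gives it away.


Technique: the binomial theorem — {\binom{y}{ξ}} weighting matched powers of 5 and (-5 + 7) is the expanded form of (5 + (-5 + 7))^y — fold it back up.


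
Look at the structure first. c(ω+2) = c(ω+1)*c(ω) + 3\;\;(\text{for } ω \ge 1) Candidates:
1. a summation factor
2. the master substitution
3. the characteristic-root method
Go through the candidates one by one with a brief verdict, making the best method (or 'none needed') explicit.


Best approach: no special technique — this one you iterate or analyze qualitatively: the nonlinearity defeats linear solution methods.
- a summation factor: no summation factor applies — the rule is not linear in the sequence values.
- the master substitution — the recursion steps by a constant offset, so exponential reindexing is pointless.
- the characteristic-root method: nonlinearity rules out exponential-mode superposition from the start.


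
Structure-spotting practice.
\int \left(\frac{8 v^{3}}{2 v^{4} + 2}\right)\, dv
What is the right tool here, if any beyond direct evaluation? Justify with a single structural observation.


Verdict: u-substitution — viewed as a product, the integrand is a composition evaluated at 2 v^{4} + 2 times (a constant multiple of) that inner expression's derivative, so u = 2 v^{4} + 2 makes it elementary.


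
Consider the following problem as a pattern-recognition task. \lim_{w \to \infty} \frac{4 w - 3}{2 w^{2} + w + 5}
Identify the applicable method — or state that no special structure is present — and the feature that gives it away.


Verdict: dominant-term comparison — growth-rate triage: the leading powers of w decide the limit, everything else is noise. As a single quotient, the ∞/∞ shape would yield to repeated differentiation as well — the growth comparison gets there in one look.


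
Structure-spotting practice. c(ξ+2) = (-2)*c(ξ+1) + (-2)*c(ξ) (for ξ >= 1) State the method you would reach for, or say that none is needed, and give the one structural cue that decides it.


Method: the characteristic-root method — no index-dependence in the weights and nothing inhomogeneous: classic characteristic-equation setup.


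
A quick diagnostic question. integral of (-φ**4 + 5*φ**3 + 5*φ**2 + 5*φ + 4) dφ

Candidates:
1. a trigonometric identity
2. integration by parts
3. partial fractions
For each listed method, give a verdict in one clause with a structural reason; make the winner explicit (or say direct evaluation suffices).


Method: no special technique — a term-by-term power-rule job in φ; no substitution or rearrangement earns its keep here.
- a trigonometric identity — no sine or cosine appears, so there is nothing for a trigonometric identity to act on.
- integration by parts — parts would only shuffle a directly integrable integrand.
- partial fractions: there is no rational-function structure to decompose.


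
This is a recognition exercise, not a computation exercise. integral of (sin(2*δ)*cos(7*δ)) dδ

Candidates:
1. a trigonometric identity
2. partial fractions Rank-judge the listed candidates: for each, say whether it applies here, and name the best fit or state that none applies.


Best approach: a trigonometric identity — two sinusoids at different rates multiply in sin(2*δ)*cos(7*δ); the product-to-sum identity uncouples them.
- a trigonometric identity: a fit — the right tool for this form.
- partial fractions: the expression is not a ratio of polynomials that decomposes further.


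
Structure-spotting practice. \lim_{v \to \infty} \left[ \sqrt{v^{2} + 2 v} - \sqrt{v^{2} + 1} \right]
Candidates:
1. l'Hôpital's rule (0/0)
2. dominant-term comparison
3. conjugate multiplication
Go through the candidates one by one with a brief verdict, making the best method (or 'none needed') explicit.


Technique: conjugate multiplication — \sqrt{v^{2} + 2 v} and \sqrt{v^{2} + 1} both blow up, but their difference is tame once the conjugate rationalizes it.
- l'Hôpital's rule (0/0): substitution produces ∞ − ∞ rather than a vanishing quotient; the rule needs a 0/0 ratio to act on.
- dominant-term comparison: leading-power comparison does not apply to this form.
- conjugate multiplication — applicable, and directly so.


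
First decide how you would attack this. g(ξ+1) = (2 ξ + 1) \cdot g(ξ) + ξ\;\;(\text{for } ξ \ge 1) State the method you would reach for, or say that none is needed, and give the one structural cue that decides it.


Method: a summation factor — one-term recursion with variable weight 2 ξ + 1 is solved by product normalization, not by root-finding.


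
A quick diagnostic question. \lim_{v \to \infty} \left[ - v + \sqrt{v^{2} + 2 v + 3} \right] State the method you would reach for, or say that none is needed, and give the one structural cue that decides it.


Best approach: conjugate multiplication — the difference \sqrt{v^{2} + 2 v + 3} - v is an ∞ − ∞ stalemate; its conjugate partner breaks the tie.


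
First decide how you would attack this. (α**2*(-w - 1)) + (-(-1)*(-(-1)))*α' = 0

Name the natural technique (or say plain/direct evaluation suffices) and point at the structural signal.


Verdict: separation of variables — all dependence on the two variables factors apart, the defining separable shape.


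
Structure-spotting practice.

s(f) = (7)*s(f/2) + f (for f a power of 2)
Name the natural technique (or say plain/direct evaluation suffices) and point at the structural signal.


Method: the master substitution — divide-the-index recursion (f/2 inside the call) straightens out once the index is rewritten as 2^m.


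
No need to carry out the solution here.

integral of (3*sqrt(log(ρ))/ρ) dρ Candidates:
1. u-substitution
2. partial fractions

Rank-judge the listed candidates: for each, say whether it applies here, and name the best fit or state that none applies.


Best approach: u-substitution — collected, the integrand has one factor that is, up to a constant, the derivative of an inner expression the rest depends on — substitute for that inner expression.
- u-substitution: yes, a natural case for it.
- partial fractions: there is no rational-function structure to decompose.


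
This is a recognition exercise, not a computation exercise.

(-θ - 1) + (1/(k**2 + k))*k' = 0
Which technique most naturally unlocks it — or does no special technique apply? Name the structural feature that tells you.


Diagnosis: separation of variables — all dependence on the two variables factors apart, the defining separable shape. A Bernoulli substitution applies to this equation as given; separation takes the same equation in its displayed form.


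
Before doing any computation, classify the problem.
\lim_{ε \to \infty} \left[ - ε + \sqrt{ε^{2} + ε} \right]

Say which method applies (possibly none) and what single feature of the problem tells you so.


Method: conjugate multiplication — the ∞ − ∞ radical form is the exact trigger for the conjugate maneuver.


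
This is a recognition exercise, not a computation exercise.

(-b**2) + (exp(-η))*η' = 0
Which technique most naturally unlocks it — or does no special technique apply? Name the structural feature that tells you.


Best approach: separation of variables — all dependence on the two variables factors apart, the defining separable shape. The equation is exact as it stands too — a potential function exists — though separation reads the split structure directly.


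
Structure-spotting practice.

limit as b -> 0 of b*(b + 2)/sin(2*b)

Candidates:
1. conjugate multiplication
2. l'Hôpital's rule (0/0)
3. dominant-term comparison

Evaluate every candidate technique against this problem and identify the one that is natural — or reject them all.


Method: l'Hôpital's rule (0/0) — substituting 0 gives 0 over 0; differentiate top and bottom once and re-evaluate. Known elementary limits would finish this too — the rule just bypasses the case analysis.
- conjugate multiplication: there are no radicals in tension whose conjugate would simplify matters.
- l'Hôpital's rule (0/0) — applicable, and directly so.
- dominant-term comparison — no dominant power emerges to decide the limit by degree comparison.


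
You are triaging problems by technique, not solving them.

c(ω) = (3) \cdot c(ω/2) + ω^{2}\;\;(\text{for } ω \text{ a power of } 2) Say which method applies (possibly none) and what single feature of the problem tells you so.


Technique: the master substitution — the argument shrinks by the factor 2, so measure the index on a logarithmic scale and the recursion becomes a shift.


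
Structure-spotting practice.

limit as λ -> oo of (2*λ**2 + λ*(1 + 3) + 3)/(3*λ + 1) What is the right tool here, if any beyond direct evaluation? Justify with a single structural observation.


Verdict: dominant-term comparison — growth-rate triage: the leading powers of λ decide the limit, everything else is noise. l'Hôpital's at-infinity variant applies to the expression viewed as a single quotient; the leading-term comparison is the direct route.


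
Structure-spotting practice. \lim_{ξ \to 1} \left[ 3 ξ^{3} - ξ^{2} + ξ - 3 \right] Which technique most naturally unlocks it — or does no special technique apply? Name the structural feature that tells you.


Technique: no special technique — the expression is continuous at 1 — substitute and evaluate; no indeterminate form appears.


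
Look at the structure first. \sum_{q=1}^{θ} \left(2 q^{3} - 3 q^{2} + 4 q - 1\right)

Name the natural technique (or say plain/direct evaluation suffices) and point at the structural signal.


Best approach: no special technique — no cancellation, no constant ratio, no binomial weights — just polynomial terms summed directly.


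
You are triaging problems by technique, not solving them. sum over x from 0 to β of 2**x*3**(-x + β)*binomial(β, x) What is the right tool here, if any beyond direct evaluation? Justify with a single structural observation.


Best approach: the binomial theorem — binomial coefficients against complementary powers of 2 and 3: recognize the binomial expansion and resum.


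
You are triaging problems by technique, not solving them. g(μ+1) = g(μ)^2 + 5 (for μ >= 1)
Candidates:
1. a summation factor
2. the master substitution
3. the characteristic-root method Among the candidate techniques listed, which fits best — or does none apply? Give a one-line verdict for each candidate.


Technique: no special technique — the map from one term to the next is curved, not linear, so linear closed-form machinery does not attach.
- a summation factor: no summation factor applies — the rule is not linear in the sequence values.
- the master substitution: no fixed divisor shrinks the index between calls.
- the characteristic-root method: nonlinearity rules out exponential-mode superposition from the start.


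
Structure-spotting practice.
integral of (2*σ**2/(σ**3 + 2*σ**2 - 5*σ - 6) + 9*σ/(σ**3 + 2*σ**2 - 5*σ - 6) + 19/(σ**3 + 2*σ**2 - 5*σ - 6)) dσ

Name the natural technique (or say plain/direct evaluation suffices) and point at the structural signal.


Method: partial fractions — the integrand is a proper rational function and its denominator σ**3 + 2*σ**2 - 5*σ - 6 factors into distinct pieces, so it splits into simple fractions.


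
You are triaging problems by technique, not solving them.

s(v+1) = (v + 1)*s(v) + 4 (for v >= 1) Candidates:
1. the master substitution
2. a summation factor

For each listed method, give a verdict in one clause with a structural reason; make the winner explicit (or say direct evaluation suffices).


Best approach: a summation factor — rescale the sequence by the product of the weights v + 1 so far — the recurrence collapses to a plain running sum.
- the master substitution: the recursion steps by a constant offset, so exponential reindexing is pointless.
- a summation factor: yes — fits the structure here.


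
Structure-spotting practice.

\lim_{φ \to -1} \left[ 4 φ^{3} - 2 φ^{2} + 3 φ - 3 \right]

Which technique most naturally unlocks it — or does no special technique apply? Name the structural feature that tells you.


Verdict: no special technique — the expression is continuous at -1 — substitute and evaluate; no indeterminate form appears.


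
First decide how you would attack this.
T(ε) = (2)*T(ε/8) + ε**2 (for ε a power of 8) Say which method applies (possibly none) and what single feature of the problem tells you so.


Verdict: the master substitution — the index is divided (ε/8), not shifted — substitute ε = 8^m to straighten it into a shift recurrence.


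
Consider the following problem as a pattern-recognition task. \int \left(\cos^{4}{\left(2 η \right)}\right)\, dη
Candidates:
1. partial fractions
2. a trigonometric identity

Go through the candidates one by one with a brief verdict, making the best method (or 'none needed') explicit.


Method: a trigonometric identity — even powers like \cos^{4}{\left(2 η \right)} never integrate directly; the half-angle identity lowers the degree first.
- partial fractions: there is no rational-function structure to decompose.
- a trigonometric identity — a fit — the right tool for this form.


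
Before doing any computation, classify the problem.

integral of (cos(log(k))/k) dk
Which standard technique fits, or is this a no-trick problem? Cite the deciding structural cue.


Diagnosis: u-substitution — read it as f(log(k)) times a constant multiple of d(log(k)): one substitution, u = log(k), finishes it.


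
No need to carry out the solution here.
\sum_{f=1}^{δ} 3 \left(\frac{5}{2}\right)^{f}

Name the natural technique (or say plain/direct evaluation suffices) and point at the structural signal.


Verdict: the geometric series formula — each summand is the previous one scaled by \frac{5}{2}; that constant multiplier is itself the geometric structure.


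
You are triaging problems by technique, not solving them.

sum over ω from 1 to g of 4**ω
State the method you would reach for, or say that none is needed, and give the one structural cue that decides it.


Diagnosis: the geometric series formula — the ratio of consecutive terms is the constant 4, independent of the index — a geometric sum.


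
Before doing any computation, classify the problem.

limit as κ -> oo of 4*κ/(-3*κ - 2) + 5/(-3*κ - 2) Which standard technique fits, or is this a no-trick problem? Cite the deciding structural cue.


Best approach: dominant-term comparison — divide by the highest power of κ present: lower-order terms vanish and the dominant ratio remains. Viewed as a single quotient this is an ∞/∞ form — an at-infinity application of l'Hôpital's rule would also resolve it; comparing leading growth reads the answer without differentiating.


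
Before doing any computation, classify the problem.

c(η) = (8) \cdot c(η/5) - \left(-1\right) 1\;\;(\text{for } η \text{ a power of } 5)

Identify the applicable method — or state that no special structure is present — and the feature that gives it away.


Technique: the master substitution — treat m = log base 5 of η as the new clock: one recursion step advances m by one while η scales by 5.


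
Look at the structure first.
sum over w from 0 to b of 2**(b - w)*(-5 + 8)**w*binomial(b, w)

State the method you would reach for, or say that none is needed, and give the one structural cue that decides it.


Method: the binomial theorem — binomial coefficients against complementary powers of (-5 + 8) and 2: recognize the binomial expansion and resum.


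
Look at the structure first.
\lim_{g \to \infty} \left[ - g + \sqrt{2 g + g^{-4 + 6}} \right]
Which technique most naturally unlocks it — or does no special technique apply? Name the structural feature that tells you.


Verdict: conjugate multiplication — neither \sqrt{2 g + g^{-4 + 6}} nor g converges alone, so rewrite their difference as a conjugate-rationalized quotient first.


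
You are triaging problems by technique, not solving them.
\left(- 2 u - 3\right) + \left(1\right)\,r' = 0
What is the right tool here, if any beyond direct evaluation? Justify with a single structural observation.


Diagnosis: no special technique — the slope is a pure function of u; integrate both sides and be done.


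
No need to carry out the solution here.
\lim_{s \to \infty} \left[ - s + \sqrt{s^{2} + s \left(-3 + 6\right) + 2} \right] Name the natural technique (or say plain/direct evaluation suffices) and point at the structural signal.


Method: conjugate multiplication — divergence minus divergence hides a finite answer — expose it by pairing \sqrt{s^{2} + s \left(-3 + 6\right) + 2} - s with its conjugate.


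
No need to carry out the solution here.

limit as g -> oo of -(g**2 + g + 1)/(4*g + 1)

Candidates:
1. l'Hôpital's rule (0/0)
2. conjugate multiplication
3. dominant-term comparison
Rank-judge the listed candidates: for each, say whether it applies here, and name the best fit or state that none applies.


Diagnosis: dominant-term comparison — growth-rate triage: the leading powers of g decide the limit, everything else is noise.
- l'Hôpital's rule (0/0) — no 0/0 form appears: written as one quotient, top and bottom both grow without bound, and the ratio is decided by their leading terms.
- conjugate multiplication — no difference of divergent radicals appears, so rationalizing has nothing to cancel.
- dominant-term comparison — applicable, and directly so.


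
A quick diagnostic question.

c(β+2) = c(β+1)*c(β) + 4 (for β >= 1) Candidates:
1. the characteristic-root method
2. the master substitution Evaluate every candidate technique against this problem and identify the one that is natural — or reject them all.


Verdict: no special technique — the map from one term to the next is curved, not linear, so linear closed-form machinery does not attach.
- the characteristic-root method — nonlinearity rules out exponential-mode superposition from the start.
- the master substitution: with no divided-index recursive call, reindexing by powers of a base buys nothing.


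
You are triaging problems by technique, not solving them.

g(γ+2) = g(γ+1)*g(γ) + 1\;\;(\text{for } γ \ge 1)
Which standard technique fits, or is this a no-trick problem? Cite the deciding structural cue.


Technique: no special technique — each new value is a nonlinear function of earlier ones — scaling arguments and superposition both fail.


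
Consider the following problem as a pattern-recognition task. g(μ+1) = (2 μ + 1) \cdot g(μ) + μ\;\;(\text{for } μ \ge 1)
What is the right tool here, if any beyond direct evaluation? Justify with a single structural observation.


Diagnosis: a summation factor — it is first-order linear but the coefficient 2 μ + 1 depends on the index, so multiply through by a summation factor to telescope it.


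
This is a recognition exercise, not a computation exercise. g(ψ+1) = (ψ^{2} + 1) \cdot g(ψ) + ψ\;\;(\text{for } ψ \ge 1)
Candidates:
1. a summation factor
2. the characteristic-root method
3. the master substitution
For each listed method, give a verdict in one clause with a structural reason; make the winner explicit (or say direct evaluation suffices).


Verdict: a summation factor — first-order linear but the coefficient ψ^{2} + 1 moves with the index — divide by the cumulative product and telescope.
- a summation factor: applicable, and directly so.
- the characteristic-root method: the coefficients vary with the index, breaking the constant-coefficient structure the method needs.
- the master substitution: there is no divide-the-index recursive argument.


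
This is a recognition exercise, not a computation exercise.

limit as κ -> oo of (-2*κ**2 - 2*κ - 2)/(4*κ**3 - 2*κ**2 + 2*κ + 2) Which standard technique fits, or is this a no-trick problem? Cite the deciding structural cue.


Technique: dominant-term comparison — as κ grows, only the highest-degree terms matter — compare leading terms and read the limit off. As a single quotient, the ∞/∞ shape would yield to repeated differentiation as well — the growth comparison gets there in one look.


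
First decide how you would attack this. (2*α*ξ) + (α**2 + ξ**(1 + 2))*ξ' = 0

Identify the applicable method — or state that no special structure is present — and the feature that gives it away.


Method: the exact-equation method — d/dξ of 2*α*ξ equals d/dα of (α**2 + ξ**(1 + 2)): the form is a total differential of one potential — integrate it exactly.


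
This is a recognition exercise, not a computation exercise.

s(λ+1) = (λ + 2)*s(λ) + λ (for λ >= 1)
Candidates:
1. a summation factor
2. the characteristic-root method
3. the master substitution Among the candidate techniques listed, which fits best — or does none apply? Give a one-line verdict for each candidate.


Best approach: a summation factor — first-order linear but the coefficient λ + 2 moves with the index — divide by the cumulative product and telescope.
- a summation factor: a fit — the right tool for this form.
- the characteristic-root method: the coefficients change with the index, which the root method cannot absorb.
- the master substitution: the recursion shifts the index rather than dividing it.


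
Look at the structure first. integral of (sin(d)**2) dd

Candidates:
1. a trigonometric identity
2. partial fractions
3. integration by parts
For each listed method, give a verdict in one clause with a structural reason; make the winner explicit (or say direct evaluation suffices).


Best approach: a trigonometric identity — the exponent on sin(d)**2 is even — the power-reduction identity is the standard preprocessing step.
- a trigonometric identity: applies; the problem has the shape this method handles.
- partial fractions — the expression is not a ratio of polynomials that decomposes further.
- integration by parts: not the natural route: no polynomial-kernel product appears — a recursive parts reduction of the trigonometric product exists, but the identity rewrite is direct.


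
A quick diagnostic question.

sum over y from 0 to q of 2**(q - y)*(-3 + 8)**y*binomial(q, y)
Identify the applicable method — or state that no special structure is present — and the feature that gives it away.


Diagnosis: the binomial theorem — the binomial coefficients weight matched powers of (-3 + 8) and 2, which is exactly the expansion of a binomial power.


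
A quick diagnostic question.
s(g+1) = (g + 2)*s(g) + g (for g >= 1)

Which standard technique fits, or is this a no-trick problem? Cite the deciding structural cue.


Method: a summation factor — because the multiplier g + 2 is index-dependent, divide through by its running product and sum the resulting differences.


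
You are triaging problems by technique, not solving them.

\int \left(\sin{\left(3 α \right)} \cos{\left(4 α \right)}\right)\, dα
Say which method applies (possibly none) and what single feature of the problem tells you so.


Method: a trigonometric identity — distinct frequencies under one product (\sin{\left(3 α \right)} \cos{\left(4 α \right)}): the product-to-sum identity is the systematic route to an integrable form.


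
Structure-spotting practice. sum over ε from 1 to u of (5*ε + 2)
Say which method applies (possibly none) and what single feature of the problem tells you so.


Best approach: no special technique — recognize the absence of structure: constant-multiple powers of ε summed plainly, no special method required.


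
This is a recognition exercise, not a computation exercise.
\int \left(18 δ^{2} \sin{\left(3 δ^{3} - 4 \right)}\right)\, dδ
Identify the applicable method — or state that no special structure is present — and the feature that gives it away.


Technique: u-substitution — viewed as a product, the integrand is a composition evaluated at 3 δ^{3} - 4 times (a constant multiple of) that inner expression's derivative, so u = 3 δ^{3} - 4 makes it elementary.


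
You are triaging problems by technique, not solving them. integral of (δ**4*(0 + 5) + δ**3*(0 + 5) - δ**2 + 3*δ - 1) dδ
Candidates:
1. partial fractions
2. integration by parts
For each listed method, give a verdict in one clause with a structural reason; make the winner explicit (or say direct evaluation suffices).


Diagnosis: no special technique — a term-by-term power-rule job in δ; no substitution or rearrangement earns its keep here.
- partial fractions: the expression is not a ratio of polynomials that decomposes further.
- integration by parts: parts would only shuffle a directly integrable integrand.


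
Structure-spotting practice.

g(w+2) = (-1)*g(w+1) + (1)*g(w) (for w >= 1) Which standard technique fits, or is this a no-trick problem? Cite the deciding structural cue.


Verdict: the characteristic-root method — no index-dependence in the weights and nothing inhomogeneous: classic characteristic-equation setup.


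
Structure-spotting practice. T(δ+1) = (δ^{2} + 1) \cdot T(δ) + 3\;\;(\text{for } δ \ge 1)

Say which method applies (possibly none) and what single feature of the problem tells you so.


Method: a summation factor — first-order linear but the coefficient δ^{2} + 1 moves with the index — divide by the cumulative product and telescope.


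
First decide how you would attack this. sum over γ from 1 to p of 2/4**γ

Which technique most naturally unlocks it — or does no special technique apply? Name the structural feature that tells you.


Method: the geometric series formula — consecutive terms stand in a fixed index-free ratio — the geometric sum formula closes it.


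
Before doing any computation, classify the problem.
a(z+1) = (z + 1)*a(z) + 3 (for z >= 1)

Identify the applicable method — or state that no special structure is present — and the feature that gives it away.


Verdict: a summation factor — with the index-dependent coefficient z + 1, dividing by the cumulative product turns the left side into a pure difference.


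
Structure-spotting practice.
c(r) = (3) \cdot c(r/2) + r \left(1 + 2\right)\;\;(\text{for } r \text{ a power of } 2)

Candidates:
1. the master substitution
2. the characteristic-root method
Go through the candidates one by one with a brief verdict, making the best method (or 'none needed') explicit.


Technique: the master substitution — the argument contracts 2-fold per step: reindex r exponentially and solve the linear recurrence in the new index.
- the master substitution: a fit — the right tool for this form.
- the characteristic-root method: the recursion divides its index rather than shifting it — outside the constant-shift family the root method covers.


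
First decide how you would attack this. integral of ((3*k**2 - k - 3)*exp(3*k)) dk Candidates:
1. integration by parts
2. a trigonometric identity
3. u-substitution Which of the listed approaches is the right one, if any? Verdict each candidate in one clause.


Best approach: integration by parts — differentiate 3*k**2 - k - 3, integrate exp(3*k): each pass lowers the polynomial degree, so parts terminates.
- integration by parts: a fit — the right tool for this form.
- a trigonometric identity — there is no trigonometric structure at all — the integrand carries no sine or cosine to rewrite.
- u-substitution — no subexpression of the integrand pairs with its own derivative as a factor — individual terms may offer their own substitutions, but any change of variable covering the whole integral would have to be constructed from outside the expression.


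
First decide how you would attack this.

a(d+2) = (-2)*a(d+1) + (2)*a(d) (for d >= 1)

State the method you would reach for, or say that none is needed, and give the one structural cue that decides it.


Technique: the characteristic-root method — try a geometric ansatz r^d: constant coefficients turn the recurrence into one polynomial equation in r.


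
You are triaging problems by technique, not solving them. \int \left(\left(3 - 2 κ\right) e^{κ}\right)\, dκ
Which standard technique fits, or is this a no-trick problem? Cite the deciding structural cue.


Best approach: integration by parts — a polynomial factor 3 - 2 κ multiplies e^{κ}; differentiating 3 - 2 κ lowers its degree while e^{κ} integrates cleanly, so parts wins.


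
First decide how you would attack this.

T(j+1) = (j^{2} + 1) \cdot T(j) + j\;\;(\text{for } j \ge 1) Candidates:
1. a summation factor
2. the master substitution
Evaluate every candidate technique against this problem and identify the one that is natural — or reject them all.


Technique: a summation factor — with the index-dependent coefficient j^{2} + 1, dividing by the cumulative product turns the left side into a pure difference.
- a summation factor — applies; the problem has the shape this method handles.
- the master substitution: with no divided-index recursive call, reindexing by powers of a base buys nothing.


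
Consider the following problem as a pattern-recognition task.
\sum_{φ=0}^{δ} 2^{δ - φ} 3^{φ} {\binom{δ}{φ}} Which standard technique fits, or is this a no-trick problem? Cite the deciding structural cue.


Best approach: the binomial theorem — the binomial coefficients weight matched powers of 3 and 2, which is exactly the expansion of a binomial power.


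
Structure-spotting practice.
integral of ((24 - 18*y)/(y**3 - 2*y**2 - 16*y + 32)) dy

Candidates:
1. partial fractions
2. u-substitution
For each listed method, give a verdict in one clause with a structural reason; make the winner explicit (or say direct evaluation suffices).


Best approach: partial fractions — each factor of y**3 - 2*y**2 - 16*y + 32 owns one elementary piece of the integrand — separate them and integrate piecewise.
- partial fractions: applies; the problem has the shape this method handles.
- u-substitution: no subexpression of the integrand serves as a whole-integral substitution inner — individual terms may offer their own, but none carries its derivative as a factor of the full integrand; a working change of variable would have to be constructed from outside the expression.


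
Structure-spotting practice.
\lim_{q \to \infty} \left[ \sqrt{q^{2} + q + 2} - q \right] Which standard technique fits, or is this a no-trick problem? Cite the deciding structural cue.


Method: conjugate multiplication — two divergent pieces with a minus sign between them and a radical in the mix: rationalize \sqrt{q^{2} + q + 2} - q before any limit law applies.


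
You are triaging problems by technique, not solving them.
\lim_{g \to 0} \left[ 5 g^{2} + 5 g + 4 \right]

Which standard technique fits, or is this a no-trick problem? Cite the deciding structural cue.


Best approach: no special technique — the function is continuous at 0; evaluation is itself the limit, no machinery required.


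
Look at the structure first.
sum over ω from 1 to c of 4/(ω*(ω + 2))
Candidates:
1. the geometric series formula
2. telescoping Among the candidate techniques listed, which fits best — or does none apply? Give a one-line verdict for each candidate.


Verdict: telescoping — 4/(ω*(ω + 2)) is a collapsed telescope: expand it into simple fractions to see the cancellation.
- the geometric series formula: there is no constant term-to-term ratio.
- telescoping: applies; the problem has the shape this method handles.


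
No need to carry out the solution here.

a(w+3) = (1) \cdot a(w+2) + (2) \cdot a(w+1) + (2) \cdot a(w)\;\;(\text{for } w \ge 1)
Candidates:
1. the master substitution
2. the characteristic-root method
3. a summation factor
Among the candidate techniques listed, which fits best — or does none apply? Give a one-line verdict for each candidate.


Method: the characteristic-root method — because shifting w leaves the equation's coefficients unchanged, exponential trials reduce it to algebra.
- the master substitution: the recursion shifts the index rather than dividing it.
- the characteristic-root method: a fit — the right tool for this form.
- a summation factor: a summation factor telescopes one-step recursions; this one carries higher-order memory.


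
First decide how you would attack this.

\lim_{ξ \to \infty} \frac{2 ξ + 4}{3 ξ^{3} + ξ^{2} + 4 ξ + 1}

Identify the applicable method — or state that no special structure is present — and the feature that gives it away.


Technique: dominant-term comparison — growth-rate triage: the leading powers of ξ decide the limit, everything else is noise. Differentiating the expression as a single quotient would eventually settle it as well; matching dominant growth settles it immediately.


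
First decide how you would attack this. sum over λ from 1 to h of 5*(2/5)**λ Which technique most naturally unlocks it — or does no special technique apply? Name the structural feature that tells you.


Technique: the geometric series formula — term-over-term division gives 2/5 every time — index-free ratio, geometric sum formula applies.


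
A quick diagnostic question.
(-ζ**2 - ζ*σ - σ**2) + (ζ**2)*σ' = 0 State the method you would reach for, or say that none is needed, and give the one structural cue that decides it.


Diagnosis: the homogeneous substitution — the slope's numerator and denominator have matching total degree, so it depends only on σ/ζ and the ratio substitution collapses it.


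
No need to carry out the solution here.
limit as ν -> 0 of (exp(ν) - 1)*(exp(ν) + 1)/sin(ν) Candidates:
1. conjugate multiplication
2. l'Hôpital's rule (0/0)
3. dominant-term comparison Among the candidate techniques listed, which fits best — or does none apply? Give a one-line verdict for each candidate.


Method: l'Hôpital's rule (0/0) — both numerator and denominator vanish at 0: the genuine 0/0 indeterminate that l'Hôpital exists for. One could equally expand both pieces locally and compare leading terms; the rule does that in one stroke.
- conjugate multiplication — the conjugate move applies to radical differences, which this is not.
- l'Hôpital's rule (0/0): a fit — the right tool for this form.
- dominant-term comparison — no ranking of term growth rates resolves the limit here.
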